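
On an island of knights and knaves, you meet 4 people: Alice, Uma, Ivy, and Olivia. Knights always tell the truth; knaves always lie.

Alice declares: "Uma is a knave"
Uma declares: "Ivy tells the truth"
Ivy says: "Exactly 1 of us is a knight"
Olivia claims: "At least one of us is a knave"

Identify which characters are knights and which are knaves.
Alice is a knight.
Uma is a knave.
Ivy is a knave.
Olivia is a knight.

Verification:
- Alice (knight) says "Uma is a knave" - this is TRUE because Uma is a knave.
- Uma (knave) says "Ivy tells the truth" - this is FALSE (a lie) because Ivy is a knave.
- Ivy (knave) says "Exactly 1 of us is a knight" - this is FALSE (a lie) because there are 2 knights.
- Olivia (knight) says "At least one of us is a knave" - this is TRUE because Uma and Ivy are knaves.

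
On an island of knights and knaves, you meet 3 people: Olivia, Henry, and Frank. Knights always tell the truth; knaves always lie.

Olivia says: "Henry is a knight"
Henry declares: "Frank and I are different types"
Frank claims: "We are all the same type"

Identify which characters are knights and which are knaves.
Olivia is a knight.
Henry is a knight.
Frank is a knave.

Verification:
- Olivia (knight) says "Henry is a knight" - this is TRUE because Henry is a knight.
- Henry (knight) says "Frank and I are different types" - this is TRUE because Henry is a knight and Frank is a knave.
- Frank (knave) says "We are all the same type" - this is FALSE (a lie) because Olivia and Henry are knights and Frank is a knave.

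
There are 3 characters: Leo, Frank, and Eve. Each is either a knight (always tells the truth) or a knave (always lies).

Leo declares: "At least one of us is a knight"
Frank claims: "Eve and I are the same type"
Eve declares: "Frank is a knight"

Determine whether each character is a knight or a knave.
Leo is a knight.
Frank is a knight.
Eve is a knight.

Verification:
- Leo (knight) says "At least one of us is a knight" - this is TRUE because Leo, Frank, and Eve are knights.
- Frank (knight) says "Eve and I are the same type" - this is TRUE because Frank is a knight and Eve is a knight.
- Eve (knight) says "Frank is a knight" - this is TRUE because Frank is a knight.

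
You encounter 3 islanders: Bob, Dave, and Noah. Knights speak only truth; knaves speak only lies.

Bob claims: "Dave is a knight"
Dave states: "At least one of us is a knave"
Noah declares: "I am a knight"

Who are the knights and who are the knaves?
Bob is a knight.
Dave is a knight.
Noah is a knave.

Verification:
- Bob (knight) says "Dave is a knight" - this is TRUE because Dave is a knight.
- Dave (knight) says "At least one of us is a knave" - this is TRUE because Noah is a knave.
- Noah (knave) says "I am a knight" - this is FALSE (a lie) because Noah is a knave.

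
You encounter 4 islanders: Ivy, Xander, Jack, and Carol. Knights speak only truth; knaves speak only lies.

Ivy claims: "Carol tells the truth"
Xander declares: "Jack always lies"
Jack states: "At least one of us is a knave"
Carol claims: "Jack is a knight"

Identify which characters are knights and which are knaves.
Ivy is a knight.
Xander is a knave.
Jack is a knight.
Carol is a knight.

Verification:
- Ivy (knight) says "Carol tells the truth" - this is TRUE because Carol is a knight.
- Xander (knave) says "Jack always lies" - this is FALSE (a lie) because Jack is a knight.
- Jack (knight) says "At least one of us is a knave" - this is TRUE because Xander is a knave.
- Carol (knight) says "Jack is a knight" - this is TRUE because Jack is a knight.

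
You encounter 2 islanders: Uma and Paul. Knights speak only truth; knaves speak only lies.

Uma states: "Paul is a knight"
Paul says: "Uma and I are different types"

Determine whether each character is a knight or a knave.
Uma is a knave.
Paul is a knave.

Verification:
- Uma (knave) says "Paul is a knight" - this is FALSE (a lie) because Paul is a knave.
- Paul (knave) says "Uma and I are different types" - this is FALSE (a lie) because Paul is a knave and Uma is a knave.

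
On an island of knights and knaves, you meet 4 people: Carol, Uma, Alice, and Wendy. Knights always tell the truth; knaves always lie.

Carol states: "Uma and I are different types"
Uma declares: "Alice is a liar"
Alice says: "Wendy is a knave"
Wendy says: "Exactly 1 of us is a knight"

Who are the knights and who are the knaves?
Carol is a knight.
Uma is a knave.
Alice is a knight.
Wendy is a knave.

Verification:
- Carol (knight) says "Uma and I are different types" - this is TRUE because Carol is a knight and Uma is a knave.
- Uma (knave) says "Alice is a liar" - this is FALSE (a lie) because Alice is a knight.
- Alice (knight) says "Wendy is a knave" - this is TRUE because Wendy is a knave.
- Wendy (knave) says "Exactly 1 of us is a knight" - this is FALSE (a lie) because there are 2 knights.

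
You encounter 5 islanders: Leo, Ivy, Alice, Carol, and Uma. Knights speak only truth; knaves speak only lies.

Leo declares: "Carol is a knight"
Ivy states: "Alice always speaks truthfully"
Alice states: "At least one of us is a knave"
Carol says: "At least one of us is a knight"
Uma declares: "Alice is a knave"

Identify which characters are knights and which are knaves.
Leo is a knight.
Ivy is a knight.
Alice is a knight.
Carol is a knight.
Uma is a knave.

Verification:
- Leo (knight) says "Carol is a knight" - this is TRUE because Carol is a knight.
- Ivy (knight) says "Alice always speaks truthfully" - this is TRUE because Alice is a knight.
- Alice (knight) says "At least one of us is a knave" - this is TRUE because Uma is a knave.
- Carol (knight) says "At least one of us is a knight" - this is TRUE because Leo, Ivy, Alice, and Carol are knights.
- Uma (knave) says "Alice is a knave" - this is FALSE (a lie) because Alice is a knight.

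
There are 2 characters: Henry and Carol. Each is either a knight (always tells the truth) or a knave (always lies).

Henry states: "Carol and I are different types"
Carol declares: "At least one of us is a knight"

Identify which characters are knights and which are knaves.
Henry is a knave.
Carol is a knave.

Verification:
- Henry (knave) says "Carol and I are different types" - this is FALSE (a lie) because Henry is a knave and Carol is a knave.
- Carol (knave) says "At least one of us is a knight" - this is FALSE (a lie) because no one is a knight.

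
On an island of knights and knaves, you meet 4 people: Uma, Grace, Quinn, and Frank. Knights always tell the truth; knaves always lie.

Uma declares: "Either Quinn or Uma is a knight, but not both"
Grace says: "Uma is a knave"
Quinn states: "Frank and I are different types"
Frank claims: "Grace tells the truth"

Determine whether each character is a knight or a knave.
Uma is a knight.
Grace is a knave.
Quinn is a knave.
Frank is a knave.

Verification:
- Uma (knight) says "Either Quinn or Uma is a knight, but not both" - this is TRUE because Quinn is a knave and Uma is a knight.
- Grace (knave) says "Uma is a knave" - this is FALSE (a lie) because Uma is a knight.
- Quinn (knave) says "Frank and I are different types" - this is FALSE (a lie) because Quinn is a knave and Frank is a knave.
- Frank (knave) says "Grace tells the truth" - this is FALSE (a lie) because Grace is a knave.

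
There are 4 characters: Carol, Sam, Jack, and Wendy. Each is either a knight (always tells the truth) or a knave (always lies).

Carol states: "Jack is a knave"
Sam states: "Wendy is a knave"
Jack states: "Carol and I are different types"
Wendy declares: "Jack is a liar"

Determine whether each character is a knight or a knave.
Carol is a knave.
Sam is a knight.
Jack is a knight.
Wendy is a knave.

Verification:
- Carol (knave) says "Jack is a knave" - this is FALSE (a lie) because Jack is a knight.
- Sam (knight) says "Wendy is a knave" - this is TRUE because Wendy is a knave.
- Jack (knight) says "Carol and I are different types" - this is TRUE because Jack is a knight and Carol is a knave.
- Wendy (knave) says "Jack is a liar" - this is FALSE (a lie) because Jack is a knight.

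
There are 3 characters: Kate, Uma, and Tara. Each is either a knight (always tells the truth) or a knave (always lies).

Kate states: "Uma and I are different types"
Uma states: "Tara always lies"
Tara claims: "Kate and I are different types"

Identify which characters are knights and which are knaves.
Kate is a knave.
Uma is a knave.
Tara is a knight.

Verification:
- Kate (knave) says "Uma and I are different types" - this is FALSE (a lie) because Kate is a knave and Uma is a knave.
- Uma (knave) says "Tara always lies" - this is FALSE (a lie) because Tara is a knight.
- Tara (knight) says "Kate and I are different types" - this is TRUE because Tara is a knight and Kate is a knave.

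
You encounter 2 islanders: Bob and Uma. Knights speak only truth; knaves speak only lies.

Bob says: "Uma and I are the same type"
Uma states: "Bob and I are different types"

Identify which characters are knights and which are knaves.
Bob is a knave.
Uma is a knight.

Verification:
- Bob (knave) says "Uma and I are the same type" - this is FALSE (a lie) because Bob is a knave and Uma is a knight.
- Uma (knight) says "Bob and I are different types" - this is TRUE because Uma is a knight and Bob is a knave.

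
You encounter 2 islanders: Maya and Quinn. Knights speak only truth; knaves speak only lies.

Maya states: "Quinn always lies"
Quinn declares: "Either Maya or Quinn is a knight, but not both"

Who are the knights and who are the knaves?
Maya is a knave.
Quinn is a knight.

Verification:
- Maya (knave) says "Quinn always lies" - this is FALSE (a lie) because Quinn is a knight.
- Quinn (knight) says "Either Maya or Quinn is a knight, but not both" - this is TRUE because Maya is a knave and Quinn is a knight.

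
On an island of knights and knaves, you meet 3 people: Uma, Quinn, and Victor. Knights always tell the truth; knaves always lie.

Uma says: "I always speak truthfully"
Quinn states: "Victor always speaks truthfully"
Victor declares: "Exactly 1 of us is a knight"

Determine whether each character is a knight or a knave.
Uma is a knave.
Quinn is a knave.
Victor is a knave.

Verification:
- Uma (knave) says "I always speak truthfully" - this is FALSE (a lie) because Uma is a knave.
- Quinn (knave) says "Victor always speaks truthfully" - this is FALSE (a lie) because Victor is a knave.
- Victor (knave) says "Exactly 1 of us is a knight" - this is FALSE (a lie) because there are 0 knights.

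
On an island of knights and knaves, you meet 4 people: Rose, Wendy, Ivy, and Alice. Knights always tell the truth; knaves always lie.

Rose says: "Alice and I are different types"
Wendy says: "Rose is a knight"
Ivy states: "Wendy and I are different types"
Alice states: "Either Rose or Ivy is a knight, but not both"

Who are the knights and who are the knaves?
Rose is a knave.
Wendy is a knave.
Ivy is a knave.
Alice is a knave.

Verification:
- Rose (knave) says "Alice and I are different types" - this is FALSE (a lie) because Rose is a knave and Alice is a knave.
- Wendy (knave) says "Rose is a knight" - this is FALSE (a lie) because Rose is a knave.
- Ivy (knave) says "Wendy and I are different types" - this is FALSE (a lie) because Ivy is a knave and Wendy is a knave.
- Alice (knave) says "Either Rose or Ivy is a knight, but not both" - this is FALSE (a lie) because Rose is a knave and Ivy is a knave.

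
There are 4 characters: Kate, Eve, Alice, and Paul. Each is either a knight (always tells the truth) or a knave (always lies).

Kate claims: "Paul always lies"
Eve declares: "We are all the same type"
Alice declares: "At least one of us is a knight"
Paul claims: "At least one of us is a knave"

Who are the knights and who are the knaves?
Kate is a knave.
Eve is a knave.
Alice is a knight.
Paul is a knight.

Verification:
- Kate (knave) says "Paul always lies" - this is FALSE (a lie) because Paul is a knight.
- Eve (knave) says "We are all the same type" - this is FALSE (a lie) because Alice and Paul are knights and Kate and Eve are knaves.
- Alice (knight) says "At least one of us is a knight" - this is TRUE because Alice and Paul are knights.
- Paul (knight) says "At least one of us is a knave" - this is TRUE because Kate and Eve are knaves.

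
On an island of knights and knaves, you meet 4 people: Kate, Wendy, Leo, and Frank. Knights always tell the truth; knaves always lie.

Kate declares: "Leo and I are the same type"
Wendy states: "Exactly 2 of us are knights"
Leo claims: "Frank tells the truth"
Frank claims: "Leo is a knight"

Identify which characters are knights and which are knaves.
Kate is a knight.
Wendy is a knave.
Leo is a knight.
Frank is a knight.

Verification:
- Kate (knight) says "Leo and I are the same type" - this is TRUE because Kate is a knight and Leo is a knight.
- Wendy (knave) says "Exactly 2 of us are knights" - this is FALSE (a lie) because there are 3 knights.
- Leo (knight) says "Frank tells the truth" - this is TRUE because Frank is a knight.
- Frank (knight) says "Leo is a knight" - this is TRUE because Leo is a knight.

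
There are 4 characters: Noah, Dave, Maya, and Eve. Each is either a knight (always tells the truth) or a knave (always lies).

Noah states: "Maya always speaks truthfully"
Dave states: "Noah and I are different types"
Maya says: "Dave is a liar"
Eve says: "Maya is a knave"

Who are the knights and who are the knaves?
Noah is a knave.
Dave is a knight.
Maya is a knave.
Eve is a knight.

Verification:
- Noah (knave) says "Maya always speaks truthfully" - this is FALSE (a lie) because Maya is a knave.
- Dave (knight) says "Noah and I are different types" - this is TRUE because Dave is a knight and Noah is a knave.
- Maya (knave) says "Dave is a liar" - this is FALSE (a lie) because Dave is a knight.
- Eve (knight) says "Maya is a knave" - this is TRUE because Maya is a knave.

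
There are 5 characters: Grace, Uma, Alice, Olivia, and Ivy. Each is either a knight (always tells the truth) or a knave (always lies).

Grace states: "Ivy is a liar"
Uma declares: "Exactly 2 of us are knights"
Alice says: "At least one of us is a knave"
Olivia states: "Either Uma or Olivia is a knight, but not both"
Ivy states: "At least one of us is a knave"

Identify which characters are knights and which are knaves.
Grace is a knave.
Uma is a knave.
Alice is a knight.
Olivia is a knight.
Ivy is a knight.

Verification:
- Grace (knave) says "Ivy is a liar" - this is FALSE (a lie) because Ivy is a knight.
- Uma (knave) says "Exactly 2 of us are knights" - this is FALSE (a lie) because there are 3 knights.
- Alice (knight) says "At least one of us is a knave" - this is TRUE because Grace and Uma are knaves.
- Olivia (knight) says "Either Uma or Olivia is a knight, but not both" - this is TRUE because Uma is a knave and Olivia is a knight.
- Ivy (knight) says "At least one of us is a knave" - this is TRUE because Grace and Uma are knaves.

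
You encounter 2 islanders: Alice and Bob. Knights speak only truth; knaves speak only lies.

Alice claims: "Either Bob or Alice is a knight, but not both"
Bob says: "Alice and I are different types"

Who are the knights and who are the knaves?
Alice is a knave.
Bob is a knave.

Verification:
- Alice (knave) says "Either Bob or Alice is a knight, but not both" - this is FALSE (a lie) because Bob is a knave and Alice is a knave.
- Bob (knave) says "Alice and I are different types" - this is FALSE (a lie) because Bob is a knave and Alice is a knave.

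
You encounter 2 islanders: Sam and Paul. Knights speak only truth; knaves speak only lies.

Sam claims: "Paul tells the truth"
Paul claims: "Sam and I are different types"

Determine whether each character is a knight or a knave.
Sam is a knave.
Paul is a knave.

Verification:
- Sam (knave) says "Paul tells the truth" - this is FALSE (a lie) because Paul is a knave.
- Paul (knave) says "Sam and I are different types" - this is FALSE (a lie) because Paul is a knave and Sam is a knave.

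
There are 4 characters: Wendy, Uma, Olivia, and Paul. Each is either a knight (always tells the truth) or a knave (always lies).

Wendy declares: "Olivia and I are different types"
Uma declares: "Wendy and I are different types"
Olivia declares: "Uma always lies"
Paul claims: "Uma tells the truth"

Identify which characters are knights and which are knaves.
Wendy is a knave.
Uma is a knight.
Olivia is a knave.
Paul is a knight.

Verification:
- Wendy (knave) says "Olivia and I are different types" - this is FALSE (a lie) because Wendy is a knave and Olivia is a knave.
- Uma (knight) says "Wendy and I are different types" - this is TRUE because Uma is a knight and Wendy is a knave.
- Olivia (knave) says "Uma always lies" - this is FALSE (a lie) because Uma is a knight.
- Paul (knight) says "Uma tells the truth" - this is TRUE because Uma is a knight.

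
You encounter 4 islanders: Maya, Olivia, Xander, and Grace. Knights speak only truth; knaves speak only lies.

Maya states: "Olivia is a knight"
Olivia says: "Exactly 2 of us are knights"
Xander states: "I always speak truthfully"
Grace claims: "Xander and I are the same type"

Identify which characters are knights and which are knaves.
Maya is a knave.
Olivia is a knave.
Xander is a knight.
Grace is a knave.

Verification:
- Maya (knave) says "Olivia is a knight" - this is FALSE (a lie) because Olivia is a knave.
- Olivia (knave) says "Exactly 2 of us are knights" - this is FALSE (a lie) because there are 1 knights.
- Xander (knight) says "I always speak truthfully" - this is TRUE because Xander is a knight.
- Grace (knave) says "Xander and I are the same type" - this is FALSE (a lie) because Grace is a knave and Xander is a knight.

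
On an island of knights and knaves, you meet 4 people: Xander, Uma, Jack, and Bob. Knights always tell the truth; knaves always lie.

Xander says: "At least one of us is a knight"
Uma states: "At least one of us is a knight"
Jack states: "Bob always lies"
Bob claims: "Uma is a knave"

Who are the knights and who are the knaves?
Xander is a knight.
Uma is a knight.
Jack is a knight.
Bob is a knave.

Verification:
- Xander (knight) says "At least one of us is a knight" - this is TRUE because Xander, Uma, and Jack are knights.
- Uma (knight) says "At least one of us is a knight" - this is TRUE because Xander, Uma, and Jack are knights.
- Jack (knight) says "Bob always lies" - this is TRUE because Bob is a knave.
- Bob (knave) says "Uma is a knave" - this is FALSE (a lie) because Uma is a knight.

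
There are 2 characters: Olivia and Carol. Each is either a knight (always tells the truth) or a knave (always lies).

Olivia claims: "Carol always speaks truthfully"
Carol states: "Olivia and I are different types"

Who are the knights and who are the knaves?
Olivia is a knave.
Carol is a knave.

Verification:
- Olivia (knave) says "Carol always speaks truthfully" - this is FALSE (a lie) because Carol is a knave.
- Carol (knave) says "Olivia and I are different types" - this is FALSE (a lie) because Carol is a knave and Olivia is a knave.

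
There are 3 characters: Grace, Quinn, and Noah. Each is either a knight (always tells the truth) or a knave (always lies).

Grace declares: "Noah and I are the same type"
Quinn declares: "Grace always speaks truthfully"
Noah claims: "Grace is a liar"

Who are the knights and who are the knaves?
Grace is a knave.
Quinn is a knave.
Noah is a knight.

Verification:
- Grace (knave) says "Noah and I are the same type" - this is FALSE (a lie) because Grace is a knave and Noah is a knight.
- Quinn (knave) says "Grace always speaks truthfully" - this is FALSE (a lie) because Grace is a knave.
- Noah (knight) says "Grace is a liar" - this is TRUE because Grace is a knave.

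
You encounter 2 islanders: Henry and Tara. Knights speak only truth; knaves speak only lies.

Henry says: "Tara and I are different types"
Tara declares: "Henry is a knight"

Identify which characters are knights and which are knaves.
Henry is a knave.
Tara is a knave.

Verification:
- Henry (knave) says "Tara and I are different types" - this is FALSE (a lie) because Henry is a knave and Tara is a knave.
- Tara (knave) says "Henry is a knight" - this is FALSE (a lie) because Henry is a knave.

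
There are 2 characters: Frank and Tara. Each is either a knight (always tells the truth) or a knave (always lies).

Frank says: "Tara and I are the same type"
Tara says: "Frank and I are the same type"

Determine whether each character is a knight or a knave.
Frank is a knight.
Tara is a knight.

Verification:
- Frank (knight) says "Tara and I are the same type" - this is TRUE because Frank is a knight and Tara is a knight.
- Tara (knight) says "Frank and I are the same type" - this is TRUE because Tara is a knight and Frank is a knight.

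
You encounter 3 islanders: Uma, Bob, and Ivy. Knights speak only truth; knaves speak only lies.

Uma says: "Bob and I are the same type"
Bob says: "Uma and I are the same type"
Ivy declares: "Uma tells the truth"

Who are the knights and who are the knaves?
Uma is a knight.
Bob is a knight.
Ivy is a knight.

Verification:
- Uma (knight) says "Bob and I are the same type" - this is TRUE because Uma is a knight and Bob is a knight.
- Bob (knight) says "Uma and I are the same type" - this is TRUE because Bob is a knight and Uma is a knight.
- Ivy (knight) says "Uma tells the truth" - this is TRUE because Uma is a knight.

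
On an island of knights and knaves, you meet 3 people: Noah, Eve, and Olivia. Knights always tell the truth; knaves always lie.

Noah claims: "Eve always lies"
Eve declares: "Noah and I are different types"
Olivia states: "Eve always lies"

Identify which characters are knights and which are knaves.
Noah is a knave.
Eve is a knight.
Olivia is a knave.

Verification:
- Noah (knave) says "Eve always lies" - this is FALSE (a lie) because Eve is a knight.
- Eve (knight) says "Noah and I are different types" - this is TRUE because Eve is a knight and Noah is a knave.
- Olivia (knave) says "Eve always lies" - this is FALSE (a lie) because Eve is a knight.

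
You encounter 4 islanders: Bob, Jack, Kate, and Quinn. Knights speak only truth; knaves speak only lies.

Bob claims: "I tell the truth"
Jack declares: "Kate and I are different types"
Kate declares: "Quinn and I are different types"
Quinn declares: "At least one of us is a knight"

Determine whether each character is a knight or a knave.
Bob is a knave.
Jack is a knave.
Kate is a knave.
Quinn is a knave.

Verification:
- Bob (knave) says "I tell the truth" - this is FALSE (a lie) because Bob is a knave.
- Jack (knave) says "Kate and I are different types" - this is FALSE (a lie) because Jack is a knave and Kate is a knave.
- Kate (knave) says "Quinn and I are different types" - this is FALSE (a lie) because Kate is a knave and Quinn is a knave.
- Quinn (knave) says "At least one of us is a knight" - this is FALSE (a lie) because no one is a knight.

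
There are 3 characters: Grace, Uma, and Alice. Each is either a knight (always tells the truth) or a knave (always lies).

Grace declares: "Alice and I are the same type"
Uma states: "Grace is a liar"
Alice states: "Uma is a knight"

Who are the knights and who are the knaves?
Grace is a knave.
Uma is a knight.
Alice is a knight.

Verification:
- Grace (knave) says "Alice and I are the same type" - this is FALSE (a lie) because Grace is a knave and Alice is a knight.
- Uma (knight) says "Grace is a liar" - this is TRUE because Grace is a knave.
- Alice (knight) says "Uma is a knight" - this is TRUE because Uma is a knight.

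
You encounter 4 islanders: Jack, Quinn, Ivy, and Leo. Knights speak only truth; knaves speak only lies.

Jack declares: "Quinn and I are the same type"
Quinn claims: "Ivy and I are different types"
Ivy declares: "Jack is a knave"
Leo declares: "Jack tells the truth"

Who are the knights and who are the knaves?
Jack is a knight.
Quinn is a knight.
Ivy is a knave.
Leo is a knight.

Verification:
- Jack (knight) says "Quinn and I are the same type" - this is TRUE because Jack is a knight and Quinn is a knight.
- Quinn (knight) says "Ivy and I are different types" - this is TRUE because Quinn is a knight and Ivy is a knave.
- Ivy (knave) says "Jack is a knave" - this is FALSE (a lie) because Jack is a knight.
- Leo (knight) says "Jack tells the truth" - this is TRUE because Jack is a knight.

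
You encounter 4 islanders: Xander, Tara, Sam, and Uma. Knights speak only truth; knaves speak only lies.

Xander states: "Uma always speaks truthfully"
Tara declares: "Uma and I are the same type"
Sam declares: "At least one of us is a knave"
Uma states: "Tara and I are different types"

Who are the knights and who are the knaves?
Xander is a knight.
Tara is a knave.
Sam is a knight.
Uma is a knight.

Verification:
- Xander (knight) says "Uma always speaks truthfully" - this is TRUE because Uma is a knight.
- Tara (knave) says "Uma and I are the same type" - this is FALSE (a lie) because Tara is a knave and Uma is a knight.
- Sam (knight) says "At least one of us is a knave" - this is TRUE because Tara is a knave.
- Uma (knight) says "Tara and I are different types" - this is TRUE because Uma is a knight and Tara is a knave.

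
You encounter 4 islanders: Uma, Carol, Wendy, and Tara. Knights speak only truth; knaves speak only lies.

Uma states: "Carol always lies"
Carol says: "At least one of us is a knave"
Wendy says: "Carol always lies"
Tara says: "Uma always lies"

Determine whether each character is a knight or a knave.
Uma is a knave.
Carol is a knight.
Wendy is a knave.
Tara is a knight.

Verification:
- Uma (knave) says "Carol always lies" - this is FALSE (a lie) because Carol is a knight.
- Carol (knight) says "At least one of us is a knave" - this is TRUE because Uma and Wendy are knaves.
- Wendy (knave) says "Carol always lies" - this is FALSE (a lie) because Carol is a knight.
- Tara (knight) says "Uma always lies" - this is TRUE because Uma is a knave.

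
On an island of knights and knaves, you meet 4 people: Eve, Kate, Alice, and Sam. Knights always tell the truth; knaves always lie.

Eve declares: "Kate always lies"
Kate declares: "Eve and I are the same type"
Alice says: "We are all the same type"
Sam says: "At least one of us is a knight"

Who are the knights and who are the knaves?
Eve is a knight.
Kate is a knave.
Alice is a knave.
Sam is a knight.

Verification:
- Eve (knight) says "Kate always lies" - this is TRUE because Kate is a knave.
- Kate (knave) says "Eve and I are the same type" - this is FALSE (a lie) because Kate is a knave and Eve is a knight.
- Alice (knave) says "We are all the same type" - this is FALSE (a lie) because Eve and Sam are knights and Kate and Alice are knaves.
- Sam (knight) says "At least one of us is a knight" - this is TRUE because Eve and Sam are knights.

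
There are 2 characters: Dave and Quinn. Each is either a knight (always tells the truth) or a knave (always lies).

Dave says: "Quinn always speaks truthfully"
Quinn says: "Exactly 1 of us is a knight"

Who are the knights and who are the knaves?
Dave is a knave.
Quinn is a knave.

Verification:
- Dave (knave) says "Quinn always speaks truthfully" - this is FALSE (a lie) because Quinn is a knave.
- Quinn (knave) says "Exactly 1 of us is a knight" - this is FALSE (a lie) because there are 0 knights.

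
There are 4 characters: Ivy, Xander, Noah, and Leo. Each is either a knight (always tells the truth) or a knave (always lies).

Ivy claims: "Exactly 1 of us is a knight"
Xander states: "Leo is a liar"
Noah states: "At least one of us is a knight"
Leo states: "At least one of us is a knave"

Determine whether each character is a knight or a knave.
Ivy is a knave.
Xander is a knave.
Noah is a knight.
Leo is a knight.

Verification:
- Ivy (knave) says "Exactly 1 of us is a knight" - this is FALSE (a lie) because there are 2 knights.
- Xander (knave) says "Leo is a liar" - this is FALSE (a lie) because Leo is a knight.
- Noah (knight) says "At least one of us is a knight" - this is TRUE because Noah and Leo are knights.
- Leo (knight) says "At least one of us is a knave" - this is TRUE because Ivy and Xander are knaves.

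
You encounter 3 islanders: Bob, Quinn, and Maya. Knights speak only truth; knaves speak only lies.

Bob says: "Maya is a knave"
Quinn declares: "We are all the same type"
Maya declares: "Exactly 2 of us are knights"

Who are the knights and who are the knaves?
Bob is a knight.
Quinn is a knave.
Maya is a knave.

Verification:
- Bob (knight) says "Maya is a knave" - this is TRUE because Maya is a knave.
- Quinn (knave) says "We are all the same type" - this is FALSE (a lie) because Bob is a knight and Quinn and Maya are knaves.
- Maya (knave) says "Exactly 2 of us are knights" - this is FALSE (a lie) because there are 1 knights.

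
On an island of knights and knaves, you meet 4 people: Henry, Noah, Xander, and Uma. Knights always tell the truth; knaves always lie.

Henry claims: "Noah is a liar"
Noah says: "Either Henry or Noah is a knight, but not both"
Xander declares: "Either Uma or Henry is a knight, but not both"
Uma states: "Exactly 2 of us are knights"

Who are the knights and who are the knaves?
Henry is a knave.
Noah is a knight.
Xander is a knave.
Uma is a knave.

Verification:
- Henry (knave) says "Noah is a liar" - this is FALSE (a lie) because Noah is a knight.
- Noah (knight) says "Either Henry or Noah is a knight, but not both" - this is TRUE because Henry is a knave and Noah is a knight.
- Xander (knave) says "Either Uma or Henry is a knight, but not both" - this is FALSE (a lie) because Uma is a knave and Henry is a knave.
- Uma (knave) says "Exactly 2 of us are knights" - this is FALSE (a lie) because there are 1 knights.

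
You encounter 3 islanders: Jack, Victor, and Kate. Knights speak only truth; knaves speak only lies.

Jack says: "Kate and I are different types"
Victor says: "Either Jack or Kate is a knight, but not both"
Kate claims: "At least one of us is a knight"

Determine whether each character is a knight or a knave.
Jack is a knave.
Victor is a knave.
Kate is a knave.

Verification:
- Jack (knave) says "Kate and I are different types" - this is FALSE (a lie) because Jack is a knave and Kate is a knave.
- Victor (knave) says "Either Jack or Kate is a knight, but not both" - this is FALSE (a lie) because Jack is a knave and Kate is a knave.
- Kate (knave) says "At least one of us is a knight" - this is FALSE (a lie) because no one is a knight.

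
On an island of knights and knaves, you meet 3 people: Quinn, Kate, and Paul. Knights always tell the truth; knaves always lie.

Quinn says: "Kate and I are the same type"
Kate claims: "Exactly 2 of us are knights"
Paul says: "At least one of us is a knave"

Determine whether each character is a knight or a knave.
Quinn is a knave.
Kate is a knight.
Paul is a knight.

Verification:
- Quinn (knave) says "Kate and I are the same type" - this is FALSE (a lie) because Quinn is a knave and Kate is a knight.
- Kate (knight) says "Exactly 2 of us are knights" - this is TRUE because there are 2 knights.
- Paul (knight) says "At least one of us is a knave" - this is TRUE because Quinn is a knave.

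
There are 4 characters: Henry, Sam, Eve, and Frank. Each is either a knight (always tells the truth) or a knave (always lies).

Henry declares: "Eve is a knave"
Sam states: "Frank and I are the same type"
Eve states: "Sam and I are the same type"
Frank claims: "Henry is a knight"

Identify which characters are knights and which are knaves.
Henry is a knight.
Sam is a knight.
Eve is a knave.
Frank is a knight.

Verification:
- Henry (knight) says "Eve is a knave" - this is TRUE because Eve is a knave.
- Sam (knight) says "Frank and I are the same type" - this is TRUE because Sam is a knight and Frank is a knight.
- Eve (knave) says "Sam and I are the same type" - this is FALSE (a lie) because Eve is a knave and Sam is a knight.
- Frank (knight) says "Henry is a knight" - this is TRUE because Henry is a knight.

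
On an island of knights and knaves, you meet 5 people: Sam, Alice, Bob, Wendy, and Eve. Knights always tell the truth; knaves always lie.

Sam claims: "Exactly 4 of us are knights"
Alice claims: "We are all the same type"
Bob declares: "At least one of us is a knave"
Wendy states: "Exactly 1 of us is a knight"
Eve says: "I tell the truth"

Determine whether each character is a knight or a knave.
Sam is a knave.
Alice is a knave.
Bob is a knight.
Wendy is a knave.
Eve is a knight.

Verification:
- Sam (knave) says "Exactly 4 of us are knights" - this is FALSE (a lie) because there are 2 knights.
- Alice (knave) says "We are all the same type" - this is FALSE (a lie) because Bob and Eve are knights and Sam, Alice, and Wendy are knaves.
- Bob (knight) says "At least one of us is a knave" - this is TRUE because Sam, Alice, and Wendy are knaves.
- Wendy (knave) says "Exactly 1 of us is a knight" - this is FALSE (a lie) because there are 2 knights.
- Eve (knight) says "I tell the truth" - this is TRUE because Eve is a knight.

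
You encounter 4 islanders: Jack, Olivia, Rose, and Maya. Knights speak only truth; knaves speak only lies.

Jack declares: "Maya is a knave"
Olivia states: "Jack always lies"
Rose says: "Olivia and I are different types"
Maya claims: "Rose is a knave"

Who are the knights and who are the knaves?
Jack is a knight.
Olivia is a knave.
Rose is a knight.
Maya is a knave.

Verification:
- Jack (knight) says "Maya is a knave" - this is TRUE because Maya is a knave.
- Olivia (knave) says "Jack always lies" - this is FALSE (a lie) because Jack is a knight.
- Rose (knight) says "Olivia and I are different types" - this is TRUE because Rose is a knight and Olivia is a knave.
- Maya (knave) says "Rose is a knave" - this is FALSE (a lie) because Rose is a knight.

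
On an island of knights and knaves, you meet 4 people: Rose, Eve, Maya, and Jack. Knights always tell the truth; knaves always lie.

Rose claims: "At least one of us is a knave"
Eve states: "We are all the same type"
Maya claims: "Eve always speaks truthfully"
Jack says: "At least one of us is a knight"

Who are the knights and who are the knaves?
Rose is a knight.
Eve is a knave.
Maya is a knave.
Jack is a knight.

Verification:
- Rose (knight) says "At least one of us is a knave" - this is TRUE because Eve and Maya are knaves.
- Eve (knave) says "We are all the same type" - this is FALSE (a lie) because Rose and Jack are knights and Eve and Maya are knaves.
- Maya (knave) says "Eve always speaks truthfully" - this is FALSE (a lie) because Eve is a knave.
- Jack (knight) says "At least one of us is a knight" - this is TRUE because Rose and Jack are knights.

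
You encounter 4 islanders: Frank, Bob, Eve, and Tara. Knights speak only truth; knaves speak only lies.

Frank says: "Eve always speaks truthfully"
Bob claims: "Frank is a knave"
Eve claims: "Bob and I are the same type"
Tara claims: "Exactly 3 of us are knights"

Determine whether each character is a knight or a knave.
Frank is a knave.
Bob is a knight.
Eve is a knave.
Tara is a knave.

Verification:
- Frank (knave) says "Eve always speaks truthfully" - this is FALSE (a lie) because Eve is a knave.
- Bob (knight) says "Frank is a knave" - this is TRUE because Frank is a knave.
- Eve (knave) says "Bob and I are the same type" - this is FALSE (a lie) because Eve is a knave and Bob is a knight.
- Tara (knave) says "Exactly 3 of us are knights" - this is FALSE (a lie) because there are 1 knights.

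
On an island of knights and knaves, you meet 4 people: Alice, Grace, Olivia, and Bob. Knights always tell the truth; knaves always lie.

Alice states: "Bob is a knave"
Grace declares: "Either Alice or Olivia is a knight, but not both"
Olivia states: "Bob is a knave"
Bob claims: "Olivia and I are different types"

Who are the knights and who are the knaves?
Alice is a knave.
Grace is a knave.
Olivia is a knave.
Bob is a knight.

Verification:
- Alice (knave) says "Bob is a knave" - this is FALSE (a lie) because Bob is a knight.
- Grace (knave) says "Either Alice or Olivia is a knight, but not both" - this is FALSE (a lie) because Alice is a knave and Olivia is a knave.
- Olivia (knave) says "Bob is a knave" - this is FALSE (a lie) because Bob is a knight.
- Bob (knight) says "Olivia and I are different types" - this is TRUE because Bob is a knight and Olivia is a knave.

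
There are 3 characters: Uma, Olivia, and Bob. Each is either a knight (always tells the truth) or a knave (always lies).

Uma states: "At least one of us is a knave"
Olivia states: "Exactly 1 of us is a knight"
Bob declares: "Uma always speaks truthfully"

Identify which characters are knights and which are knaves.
Uma is a knight.
Olivia is a knave.
Bob is a knight.

Verification:
- Uma (knight) says "At least one of us is a knave" - this is TRUE because Olivia is a knave.
- Olivia (knave) says "Exactly 1 of us is a knight" - this is FALSE (a lie) because there are 2 knights.
- Bob (knight) says "Uma always speaks truthfully" - this is TRUE because Uma is a knight.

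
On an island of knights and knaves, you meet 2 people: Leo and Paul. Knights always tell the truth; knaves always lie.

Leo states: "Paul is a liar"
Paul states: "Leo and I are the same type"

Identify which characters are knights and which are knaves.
Leo is a knight.
Paul is a knave.

Verification:
- Leo (knight) says "Paul is a liar" - this is TRUE because Paul is a knave.
- Paul (knave) says "Leo and I are the same type" - this is FALSE (a lie) because Paul is a knave and Leo is a knight.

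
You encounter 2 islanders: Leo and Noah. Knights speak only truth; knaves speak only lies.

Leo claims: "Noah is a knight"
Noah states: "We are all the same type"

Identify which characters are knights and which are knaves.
Leo is a knight.
Noah is a knight.

Verification:
- Leo (knight) says "Noah is a knight" - this is TRUE because Noah is a knight.
- Noah (knight) says "We are all the same type" - this is TRUE because Leo and Noah are knights.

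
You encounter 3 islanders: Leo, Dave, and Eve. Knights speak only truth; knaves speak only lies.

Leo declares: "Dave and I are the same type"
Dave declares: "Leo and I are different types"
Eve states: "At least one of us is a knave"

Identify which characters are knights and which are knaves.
Leo is a knave.
Dave is a knight.
Eve is a knight.

Verification:
- Leo (knave) says "Dave and I are the same type" - this is FALSE (a lie) because Leo is a knave and Dave is a knight.
- Dave (knight) says "Leo and I are different types" - this is TRUE because Dave is a knight and Leo is a knave.
- Eve (knight) says "At least one of us is a knave" - this is TRUE because Leo is a knave.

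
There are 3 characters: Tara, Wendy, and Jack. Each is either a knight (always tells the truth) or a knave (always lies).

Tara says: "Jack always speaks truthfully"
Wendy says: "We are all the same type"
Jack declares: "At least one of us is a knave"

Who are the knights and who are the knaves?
Tara is a knight.
Wendy is a knave.
Jack is a knight.

Verification:
- Tara (knight) says "Jack always speaks truthfully" - this is TRUE because Jack is a knight.
- Wendy (knave) says "We are all the same type" - this is FALSE (a lie) because Tara and Jack are knights and Wendy is a knave.
- Jack (knight) says "At least one of us is a knave" - this is TRUE because Wendy is a knave.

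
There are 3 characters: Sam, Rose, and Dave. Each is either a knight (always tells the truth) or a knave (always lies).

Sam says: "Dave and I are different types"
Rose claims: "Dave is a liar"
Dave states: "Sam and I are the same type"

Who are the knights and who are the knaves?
Sam is a knight.
Rose is a knight.
Dave is a knave.

Verification:
- Sam (knight) says "Dave and I are different types" - this is TRUE because Sam is a knight and Dave is a knave.
- Rose (knight) says "Dave is a liar" - this is TRUE because Dave is a knave.
- Dave (knave) says "Sam and I are the same type" - this is FALSE (a lie) because Dave is a knave and Sam is a knight.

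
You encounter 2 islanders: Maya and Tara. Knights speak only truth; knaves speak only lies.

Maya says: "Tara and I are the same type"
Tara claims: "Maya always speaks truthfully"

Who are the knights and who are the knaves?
Maya is a knight.
Tara is a knight.

Verification:
- Maya (knight) says "Tara and I are the same type" - this is TRUE because Maya is a knight and Tara is a knight.
- Tara (knight) says "Maya always speaks truthfully" - this is TRUE because Maya is a knight.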